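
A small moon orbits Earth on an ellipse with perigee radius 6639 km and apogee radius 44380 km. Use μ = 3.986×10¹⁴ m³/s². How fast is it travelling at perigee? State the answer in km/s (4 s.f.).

v ≈ 10.22 km/s

Semi-major axis a = (r_p + r_a)/2 = 25510 km = 2.551×10⁷ m.
Vis-viva: v² = μ(2/r − 1/a) = 3.986×10¹⁴ × (3.013×10⁻⁷ − 3.920×10⁻⁸) = 1.045×10⁸ m²/s².
v = 10220 m/s = 10.22 km/s.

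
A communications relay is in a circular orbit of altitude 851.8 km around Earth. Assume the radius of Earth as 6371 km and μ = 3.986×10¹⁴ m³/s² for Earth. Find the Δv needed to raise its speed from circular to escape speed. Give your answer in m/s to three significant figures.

r = 6371 + 851.8 = 7222.8 km = 7.2228×10⁶ m.
Circular speed v_c = √(μ/r) = 7429 m/s.
Escape speed v_esc = √(2μ/r) = √2 × v_c = 10510 m/s.
Δv = v_esc − v_c = 3077 m/s.

Δv ≈ 3080 m/s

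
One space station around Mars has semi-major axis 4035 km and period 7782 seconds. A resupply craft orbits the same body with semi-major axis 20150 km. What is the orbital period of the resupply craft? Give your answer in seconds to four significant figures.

T₂ ≈ 86840 seconds

Kepler's third law: T² ∝ a³, so T₂ = T₁ (a₂/a₁)^(3/2).
a₂/a₁ = 4.994, (a₂/a₁)^(3/2) = 11.16.
T₂ = 7782 × 11.16 = 86840 seconds.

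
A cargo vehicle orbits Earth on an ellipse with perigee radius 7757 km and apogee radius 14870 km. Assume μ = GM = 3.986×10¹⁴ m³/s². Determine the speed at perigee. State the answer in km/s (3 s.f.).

v ≈ 8.22 km/s

Semi-major axis a = (r_p + r_a)/2 = 11314 km = 1.131×10⁷ m.
Vis-viva: v² = μ(2/r − 1/a) = 3.986×10¹⁴ × (2.578×10⁻⁷ − 8.839×10⁻⁸) = 6.754×10⁷ m²/s².
v = 8218 m/s = 8.218 km/s.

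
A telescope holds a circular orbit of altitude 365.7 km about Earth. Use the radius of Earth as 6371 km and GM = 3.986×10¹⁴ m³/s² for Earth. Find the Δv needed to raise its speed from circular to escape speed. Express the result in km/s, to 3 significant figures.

Δv ≈ 3.19 km/s

r = 6371 + 365.7 = 6736.7 km = 6.7367×10⁶ m.
Circular speed v_c = √(μ/r) = 7692 m/s.
Escape speed v_esc = √(2μ/r) = √2 × v_c = 10880 m/s.
Δv = v_esc − v_c = 3186 m/s = 3.186 km/s.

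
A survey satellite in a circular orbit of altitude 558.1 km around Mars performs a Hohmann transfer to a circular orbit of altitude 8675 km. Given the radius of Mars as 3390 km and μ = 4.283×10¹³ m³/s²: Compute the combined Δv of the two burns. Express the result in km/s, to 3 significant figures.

Δv_total ≈ 1.31 km/s

r₁ = 3390 + 558.1 = 3948.1 km = 3.9481×10⁶ m.
r₂ = 3390 + 8675 = 12065 km = 1.2065×10⁷ m.
Transfer ellipse a_t = (r₁ + r₂)/2 = 8.007×10⁶ m.
At r₁: circular v_c1 = √(μ/r₁) = 3294 m/s; transfer-periapsis v_p = √[μ(2/r₁ − 1/a_t)] = 4043 m/s.
Δv₁ = v_p − v_c1 = 749.5 m/s.
At r₂: circular v_c2 = √(μ/r₂) = 1884 m/s; transfer-apoapsis v_a = √[μ(2/r₂ − 1/a_t)] = 1323 m/s.
Δv₂ = v_c2 − v_a = 561.1 m/s.
Total Δv = Δv₁ + Δv₂ = 1311 m/s = 1.311 km/s.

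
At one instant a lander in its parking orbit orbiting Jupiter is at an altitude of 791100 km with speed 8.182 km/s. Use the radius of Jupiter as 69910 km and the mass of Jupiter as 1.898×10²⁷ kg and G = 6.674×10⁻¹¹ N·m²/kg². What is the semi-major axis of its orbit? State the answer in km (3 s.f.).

μ = GM = 6.674×10⁻¹¹ × 1.898×10²⁷ = 1.267×10¹⁷ m³/s².
r = 69910 + 791100 = 8.6101×10⁵ km = 8.610×10⁸ m.
Specific orbital energy ε = v²/2 − μ/r = (8182)²/2 − 1.267×10¹⁷/8.610×10⁸ = -1.136×10⁸ J/kg.
Since ε = −μ/(2a), a = −μ/(2ε) = 5.573×10⁸ m = 5.5730×10⁵ km.

a ≈ 5.57×10⁵ km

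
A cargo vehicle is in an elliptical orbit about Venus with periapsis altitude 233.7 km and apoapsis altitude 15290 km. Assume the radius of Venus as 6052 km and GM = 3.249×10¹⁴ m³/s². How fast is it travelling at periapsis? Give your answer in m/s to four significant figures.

v ≈ 8936 m/s

r_p = 6052 + 233.7 = 6285.7 km = 6.2857×10⁶ m.
r_a = 6052 + 15290 = 21342 km = 2.1342×10⁷ m.
Semi-major axis a = (r_p + r_a)/2 = 13814 km = 1.381×10⁷ m.
Vis-viva: v² = μ(2/r − 1/a) = 3.249×10¹⁴ × (3.182×10⁻⁷ − 7.239×10⁻⁸) = 7.986×10⁷ m²/s².
v = 8936 m/s.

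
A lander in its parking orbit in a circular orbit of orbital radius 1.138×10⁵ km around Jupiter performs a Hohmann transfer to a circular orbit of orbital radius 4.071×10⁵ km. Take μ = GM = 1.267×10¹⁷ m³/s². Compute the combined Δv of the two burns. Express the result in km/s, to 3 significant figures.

Δv_total ≈ 14.3 km/s

r₁ = 1.138×10⁵ km = 1.138×10⁸ m.
r₂ = 4.071×10⁵ km = 4.071×10⁸ m.
Transfer ellipse a_t = (r₁ + r₂)/2 = 2.604×10⁸ m.
At r₁: circular v_c1 = √(μ/r₁) = 33370 m/s; transfer-perijove v_p = √[μ(2/r₁ − 1/a_t)] = 41720 m/s.
Δv₁ = v_p − v_c1 = 8349 m/s.
At r₂: circular v_c2 = √(μ/r₂) = 17640 m/s; transfer-apojove v_a = √[μ(2/r₂ − 1/a_t)] = 11660 m/s.
Δv₂ = v_c2 − v_a = 5980 m/s.
Total Δv = Δv₁ + Δv₂ = 14330 m/s = 14.33 km/s.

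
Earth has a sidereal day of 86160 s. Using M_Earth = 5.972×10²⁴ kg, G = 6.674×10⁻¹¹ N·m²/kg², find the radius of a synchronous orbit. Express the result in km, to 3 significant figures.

r_sync ≈ 42200 km

μ = GM = 6.674×10⁻¹¹ × 5.972×10²⁴ = 3.986×10¹⁴ m³/s².
A synchronous orbit has period T, so by Kepler's third law a = (μT²/4π²)^(1/3).
μT²/4π² = 3.986×10¹⁴ × (8.616×10⁴)² / 39.48 = 7.495×10²² m³.
a = 4.216×10⁷ m = 42162 km.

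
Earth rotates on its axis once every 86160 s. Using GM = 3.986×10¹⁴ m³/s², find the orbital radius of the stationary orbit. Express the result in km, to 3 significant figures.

r_sync ≈ 42200 km

A synchronous orbit has period T, so by Kepler's third law a = (μT²/4π²)^(1/3).
μT²/4π² = 3.986×10¹⁴ × (8.616×10⁴)² / 39.48 = 7.495×10²² m³.
a = 4.216×10⁷ m = 42163 km.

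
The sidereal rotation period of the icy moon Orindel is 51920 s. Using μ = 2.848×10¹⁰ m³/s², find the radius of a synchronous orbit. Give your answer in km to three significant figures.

r_sync ≈ 1250 km

A synchronous orbit has period T, so by Kepler's third law a = (μT²/4π²)^(1/3).
μT²/4π² = 2.848×10¹⁰ × (5.192×10⁴)² / 39.48 = 1.945×10¹⁸ m³.
a = 1.248×10⁶ m = 1248.2 km.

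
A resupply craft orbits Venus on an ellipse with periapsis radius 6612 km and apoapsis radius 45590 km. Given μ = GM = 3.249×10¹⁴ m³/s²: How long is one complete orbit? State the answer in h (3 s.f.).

Semi-major axis a = (r_p + r_a)/2 = (6612.0 + 45590)/2 = 26101 km = 2.610×10⁷ m.
By Kepler's third law T = 2π√(a³/μ) = 2π × 7.398×10³ = 4.648×10⁴ s.
= 12.91 h.

T ≈ 12.9 h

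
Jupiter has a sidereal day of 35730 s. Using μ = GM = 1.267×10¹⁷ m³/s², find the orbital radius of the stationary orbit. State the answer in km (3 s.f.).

r_sync ≈ 1.60×10⁵ km

A synchronous orbit has period T, so by Kepler's third law a = (μT²/4π²)^(1/3).
μT²/4π² = 1.267×10¹⁷ × (3.573×10⁴)² / 39.48 = 4.097×10²⁴ m³.
a = 1.600×10⁸ m = 1.6002×10⁵ km.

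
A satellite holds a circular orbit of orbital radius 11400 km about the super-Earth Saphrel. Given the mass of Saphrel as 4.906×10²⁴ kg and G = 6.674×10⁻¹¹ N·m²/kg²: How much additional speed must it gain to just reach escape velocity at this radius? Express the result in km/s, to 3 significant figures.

μ = GM = 6.674×10⁻¹¹ × 4.906×10²⁴ = 3.274×10¹⁴ m³/s².
r = 11400 km = 1.140×10⁷ m.
Circular speed v_c = √(μ/r) = 5359 m/s.
Escape speed v_esc = √(2μ/r) = √2 × v_c = 7579 m/s.
Δv = v_esc − v_c = 2220 m/s = 2.220 km/s.

Δv ≈ 2.22 km/s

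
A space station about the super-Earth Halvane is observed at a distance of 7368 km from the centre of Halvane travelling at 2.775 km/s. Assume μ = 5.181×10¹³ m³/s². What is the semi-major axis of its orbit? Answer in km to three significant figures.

a ≈ 8140 km

r = 7.368×10⁶ m.
Specific orbital energy ε = v²/2 − μ/r = (2775)²/2 − 5.181×10¹³/7.368×10⁶ = -3.181×10⁶ J/kg.
Since ε = −μ/(2a), a = −μ/(2ε) = 8.143×10⁶ m = 8142.5 km.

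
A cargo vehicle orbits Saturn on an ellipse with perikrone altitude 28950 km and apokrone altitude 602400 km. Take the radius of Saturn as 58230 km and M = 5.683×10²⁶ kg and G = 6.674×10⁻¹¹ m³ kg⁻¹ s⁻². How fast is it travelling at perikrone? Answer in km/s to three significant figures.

μ = GM = 6.674×10⁻¹¹ × 5.683×10²⁶ = 3.793×10¹⁶ m³/s².
r_p = 58230 + 28950 = 87180 km = 8.7180×10⁷ m.
r_a = 58230 + 602400 = 660630 km = 6.6063×10⁸ m.
Semi-major axis a = (r_p + r_a)/2 = 3.7390×10⁵ km = 3.739×10⁸ m.
Vis-viva: v² = μ(2/r − 1/a) = 3.793×10¹⁶ × (2.294×10⁻⁸ − 2.674×10⁻⁹) = 7.687×10⁸ m²/s².
v = 27730 m/s = 27.73 km/s.

v ≈ 27.7 km/s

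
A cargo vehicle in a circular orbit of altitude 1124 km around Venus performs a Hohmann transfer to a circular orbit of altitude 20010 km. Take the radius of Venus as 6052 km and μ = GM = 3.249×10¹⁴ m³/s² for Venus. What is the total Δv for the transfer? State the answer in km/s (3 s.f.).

Δv_total ≈ 2.91 km/s

r₁ = 6052 + 1124 = 7176.0 km = 7.1760×10⁶ m.
r₂ = 6052 + 20010 = 26062 km = 2.6062×10⁷ m.
Transfer ellipse a_t = (r₁ + r₂)/2 = 1.662×10⁷ m.
At r₁: circular v_c1 = √(μ/r₁) = 6729 m/s; transfer-periapsis v_p = √[μ(2/r₁ − 1/a_t)] = 8426 m/s.
Δv₁ = v_p − v_c1 = 1698 m/s.
At r₂: circular v_c2 = √(μ/r₂) = 3531 m/s; transfer-apoapsis v_a = √[μ(2/r₂ − 1/a_t)] = 2320 m/s.
Δv₂ = v_c2 − v_a = 1211 m/s.
Total Δv = Δv₁ + Δv₂ = 2908 m/s = 2.908 km/s.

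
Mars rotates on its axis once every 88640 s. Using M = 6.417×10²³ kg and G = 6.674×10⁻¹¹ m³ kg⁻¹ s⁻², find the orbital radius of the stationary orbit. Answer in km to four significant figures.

r_sync ≈ 20430 km

μ = GM = 6.674×10⁻¹¹ × 6.417×10²³ = 4.283×10¹³ m³/s².
A synchronous orbit has period T, so by Kepler's third law a = (μT²/4π²)^(1/3).
μT²/4π² = 4.283×10¹³ × (8.864×10⁴)² / 39.48 = 8.524×10²¹ m³.
a = 2.043×10⁷ m = 20427 km.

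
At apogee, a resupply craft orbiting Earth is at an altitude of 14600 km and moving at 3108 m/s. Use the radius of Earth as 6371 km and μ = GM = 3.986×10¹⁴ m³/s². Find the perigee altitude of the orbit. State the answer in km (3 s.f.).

r_a = 6371 + 14600 = 20971 km = 2.097×10⁷ m.
Specific energy ε = v²/2 − μ/r = -1.418×10⁷ J/kg, so a = −μ/(2ε) = 1.406×10⁷ m.
The apsides satisfy r_p + r_a = 2a, so the perigee radius is 2a − r_a = 7.144×10⁶ m = 7144.2 km.
Perigee altitude = 7144.2 − 6371 = 773.23 km.

perigee altitude ≈ 773 km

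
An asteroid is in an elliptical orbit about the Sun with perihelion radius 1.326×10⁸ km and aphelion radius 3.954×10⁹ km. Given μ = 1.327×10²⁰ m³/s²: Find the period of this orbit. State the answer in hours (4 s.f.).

Semi-major axis a = (r_p + r_a)/2 = (1.3260×10⁸ + 3.9540×10⁹)/2 = 2.0433×10⁹ km = 2.043×10¹² m.
By Kepler's third law T = 2π√(a³/μ) = 2π × 2.535×10⁸ = 1.593×10⁹ s.
= 4.425×10⁵ hours.

T ≈ 442500 hours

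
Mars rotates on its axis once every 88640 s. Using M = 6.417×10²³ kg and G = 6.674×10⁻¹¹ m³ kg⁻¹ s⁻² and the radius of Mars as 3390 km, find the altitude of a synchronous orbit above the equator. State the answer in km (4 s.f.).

h_sync ≈ 17040 km

μ = GM = 6.674×10⁻¹¹ × 6.417×10²³ = 4.283×10¹³ m³/s².
A synchronous orbit has period T, so by Kepler's third law a = (μT²/4π²)^(1/3).
μT²/4π² = 4.283×10¹³ × (8.864×10⁴)² / 39.48 = 8.524×10²¹ m³.
a = 2.043×10⁷ m = 20427 km.
Altitude h = a − R = 20427 − 3390 = 17037 km.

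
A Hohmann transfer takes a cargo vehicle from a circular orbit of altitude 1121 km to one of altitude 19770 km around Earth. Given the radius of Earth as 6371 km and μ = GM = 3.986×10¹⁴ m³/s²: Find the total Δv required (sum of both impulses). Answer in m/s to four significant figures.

r₁ = 6371 + 1121 = 7492.0 km = 7.4920×10⁶ m.
r₂ = 6371 + 19770 = 26141 km = 2.6141×10⁷ m.
Transfer ellipse a_t = (r₁ + r₂)/2 = 1.682×10⁷ m.
At r₁: circular v_c1 = √(μ/r₁) = 7294 m/s; transfer-perigee v_p = √[μ(2/r₁ − 1/a_t)] = 9094 m/s.
Δv₁ = v_p − v_c1 = 1800 m/s.
At r₂: circular v_c2 = √(μ/r₂) = 3905 m/s; transfer-apogee v_a = √[μ(2/r₂ − 1/a_t)] = 2606 m/s.
Δv₂ = v_c2 − v_a = 1298 m/s.
Total Δv = Δv₁ + Δv₂ = 3099 m/s.

Δv_total ≈ 3099 m/s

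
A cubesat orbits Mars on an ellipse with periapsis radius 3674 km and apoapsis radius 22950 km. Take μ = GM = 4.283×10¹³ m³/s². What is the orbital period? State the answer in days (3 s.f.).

T ≈ 0.54 days

Semi-major axis a = (r_p + r_a)/2 = (3674.0 + 22950)/2 = 13312 km = 1.331×10⁷ m.
By Kepler's third law T = 2π√(a³/μ) = 2π × 7.421×10³ = 4.663×10⁴ s.
= 0.5397 days.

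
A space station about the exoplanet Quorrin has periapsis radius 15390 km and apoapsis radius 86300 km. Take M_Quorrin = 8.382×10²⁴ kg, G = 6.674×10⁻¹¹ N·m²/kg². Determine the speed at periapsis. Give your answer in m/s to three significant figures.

v ≈ 7850 m/s

μ = GM = 6.674×10⁻¹¹ × 8.382×10²⁴ = 5.594×10¹⁴ m³/s².
Semi-major axis a = (r_p + r_a)/2 = 50845 km = 5.084×10⁷ m.
Vis-viva: v² = μ(2/r − 1/a) = 5.594×10¹⁴ × (1.300×10⁻⁷ − 1.967×10⁻⁸) = 6.170×10⁷ m²/s².
v = 7855 m/s.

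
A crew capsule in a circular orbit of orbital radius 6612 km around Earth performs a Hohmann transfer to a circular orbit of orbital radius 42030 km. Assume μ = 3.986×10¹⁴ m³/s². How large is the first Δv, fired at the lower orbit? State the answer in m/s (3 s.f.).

Δv ≈ 2440 m/s

r₁ = 6612 km = 6.612×10⁶ m.
r₂ = 42030 km = 4.203×10⁷ m.
Transfer ellipse a_t = (r₁ + r₂)/2 = 2.432×10⁷ m.
At r₁: circular v_c1 = √(μ/r₁) = 7764 m/s; transfer-perigee v_p = √[μ(2/r₁ − 1/a_t)] = 10210 m/s.
Δv₁ = v_p − v_c1 = 2443 m/s.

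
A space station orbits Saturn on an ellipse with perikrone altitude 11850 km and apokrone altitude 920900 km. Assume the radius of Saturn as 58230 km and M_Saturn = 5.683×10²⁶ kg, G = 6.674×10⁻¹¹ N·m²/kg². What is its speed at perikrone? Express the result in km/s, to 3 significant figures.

v ≈ 31.8 km/s

μ = GM = 6.674×10⁻¹¹ × 5.683×10²⁶ = 3.793×10¹⁶ m³/s².
r_p = 58230 + 11850 = 70080 km = 7.0080×10⁷ m.
r_a = 58230 + 920900 = 979130 km = 9.7913×10⁸ m.
Semi-major axis a = (r_p + r_a)/2 = 5.2460×10⁵ km = 5.246×10⁸ m.
Vis-viva: v² = μ(2/r − 1/a) = 3.793×10¹⁶ × (2.854×10⁻⁸ − 1.906×10⁻⁹) = 1.010×10⁹ m²/s².
v = 31780 m/s = 31.78 km/s.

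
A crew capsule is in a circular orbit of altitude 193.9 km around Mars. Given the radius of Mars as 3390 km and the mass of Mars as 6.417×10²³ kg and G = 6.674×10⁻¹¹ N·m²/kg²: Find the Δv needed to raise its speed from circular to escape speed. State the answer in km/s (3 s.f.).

Δv ≈ 1.43 km/s

μ = GM = 6.674×10⁻¹¹ × 6.417×10²³ = 4.283×10¹³ m³/s².
r = 3390 + 193.9 = 3583.9 km = 3.5839×10⁶ m.
Circular speed v_c = √(μ/r) = 3457 m/s.
Escape speed v_esc = √(2μ/r) = √2 × v_c = 4889 m/s.
Δv = v_esc − v_c = 1432 m/s = 1.432 km/s.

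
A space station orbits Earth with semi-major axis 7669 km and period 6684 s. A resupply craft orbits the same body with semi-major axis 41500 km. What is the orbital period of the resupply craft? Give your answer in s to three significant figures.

T₂ ≈ 84100 s

Kepler's third law: T² ∝ a³, so T₂ = T₁ (a₂/a₁)^(3/2).
a₂/a₁ = 5.411, (a₂/a₁)^(3/2) = 12.59.
T₂ = 6684 × 12.59 = 84140 s.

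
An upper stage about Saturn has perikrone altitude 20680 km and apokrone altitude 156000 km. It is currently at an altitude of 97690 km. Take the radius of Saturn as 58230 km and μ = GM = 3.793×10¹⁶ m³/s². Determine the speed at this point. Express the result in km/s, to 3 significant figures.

r_p = 58230 + 20680 = 78910 km = 7.8910×10⁷ m.
r_a = 58230 + 156000 = 214230 km = 2.1423×10⁸ m.
r = 58230 + 97690 = 1.5592×10⁵ km = 1.559×10⁸ m.
Semi-major axis a = (r_p + r_a)/2 = 1.4657×10⁵ km = 1.466×10⁸ m.
Vis-viva: v² = μ(2/r − 1/a) = 3.793×10¹⁶ × (1.283×10⁻⁸ − 6.823×10⁻⁹) = 2.277×10⁸ m²/s².
v = 15090 m/s = 15.09 km/s.

v ≈ 15.1 km/s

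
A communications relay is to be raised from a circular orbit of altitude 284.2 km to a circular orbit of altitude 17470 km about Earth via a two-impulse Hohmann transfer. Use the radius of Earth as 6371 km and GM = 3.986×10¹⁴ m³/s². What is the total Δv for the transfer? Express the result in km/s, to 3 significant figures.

Δv_total ≈ 3.33 km/s

r₁ = 6371 + 284.2 = 6655.2 km = 6.6552×10⁶ m.
r₂ = 6371 + 17470 = 23841 km = 2.3841×10⁷ m.
Transfer ellipse a_t = (r₁ + r₂)/2 = 1.525×10⁷ m.
At r₁: circular v_c1 = √(μ/r₁) = 7739 m/s; transfer-perigee v_p = √[μ(2/r₁ − 1/a_t)] = 9677 m/s.
Δv₁ = v_p − v_c1 = 1938 m/s.
At r₂: circular v_c2 = √(μ/r₂) = 4089 m/s; transfer-apogee v_a = √[μ(2/r₂ − 1/a_t)] = 2701 m/s.
Δv₂ = v_c2 − v_a = 1388 m/s.
Total Δv = Δv₁ + Δv₂ = 3326 m/s = 3.326 km/s.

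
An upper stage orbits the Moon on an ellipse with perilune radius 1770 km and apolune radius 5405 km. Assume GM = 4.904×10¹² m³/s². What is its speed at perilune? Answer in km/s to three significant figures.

v ≈ 2.04 km/s

Semi-major axis a = (r_p + r_a)/2 = 3587.5 km = 3.588×10⁶ m.
Vis-viva: v² = μ(2/r − 1/a) = 4.904×10¹² × (1.130×10⁻⁶ − 2.787×10⁻⁷) = 4.174×10⁶ m²/s².
v = 2043 m/s = 2.043 km/s.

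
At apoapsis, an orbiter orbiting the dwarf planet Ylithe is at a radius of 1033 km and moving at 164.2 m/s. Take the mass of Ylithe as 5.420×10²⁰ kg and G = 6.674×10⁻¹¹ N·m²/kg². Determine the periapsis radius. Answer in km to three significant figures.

periapsis radius ≈ 647 km

μ = GM = 6.674×10⁻¹¹ × 5.420×10²⁰ = 3.617×10¹⁰ m³/s².
r_a = 1.033×10⁶ m.
Specific energy ε = v²/2 − μ/r = -2.154×10⁴ J/kg, so a = −μ/(2ε) = 8.398×10⁵ m.
The apsides satisfy r_p + r_a = 2a, so the periapsis radius is 2a − r_a = 6.466×10⁵ m = 646.60 km.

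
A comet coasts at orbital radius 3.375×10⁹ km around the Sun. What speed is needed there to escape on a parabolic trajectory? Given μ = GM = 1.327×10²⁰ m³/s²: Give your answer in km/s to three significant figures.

v_esc ≈ 8.87 km/s

r = 3.375×10⁹ km = 3.375×10¹² m.
Escape speed v_esc = √(2μ/r) = √(2 × 1.327×10²⁰ / 3.375×10¹²) = √(7.864×10⁷) = 8868 m/s.
= 8.868 km/s.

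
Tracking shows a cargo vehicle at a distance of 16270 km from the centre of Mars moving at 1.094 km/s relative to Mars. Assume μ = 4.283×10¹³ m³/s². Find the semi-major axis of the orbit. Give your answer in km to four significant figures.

r = 1.627×10⁷ m.
Vis-viva rearranged: 1/a = 2/r − v²/μ = 1.229×10⁻⁷ − 2.794×10⁻⁸ = 9.498×10⁻⁸ m⁻¹.
a = 1.053×10⁷ m = 10528 km.

a ≈ 10530 km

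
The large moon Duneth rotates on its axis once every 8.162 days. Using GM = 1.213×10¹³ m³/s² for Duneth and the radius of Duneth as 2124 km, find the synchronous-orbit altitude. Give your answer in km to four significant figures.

T = 8.162 days = 7.052×10⁵ s.
A synchronous orbit has period T, so by Kepler's third law a = (μT²/4π²)^(1/3).
μT²/4π² = 1.213×10¹³ × (7.052×10⁵)² / 39.48 = 1.528×10²³ m³.
a = 5.346×10⁷ m = 53461 km.
Altitude h = a − R = 53461 − 2124 = 51337 km.

h_sync ≈ 51340 km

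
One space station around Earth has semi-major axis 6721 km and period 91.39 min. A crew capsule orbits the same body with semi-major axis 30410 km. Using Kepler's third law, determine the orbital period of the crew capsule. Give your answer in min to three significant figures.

T₂ ≈ 880 min

Kepler's third law: T² ∝ a³, so T₂ = T₁ (a₂/a₁)^(3/2).
a₂/a₁ = 4.525, (a₂/a₁)^(3/2) = 9.624.
T₂ = 91.39 × 9.624 = 879.6 min.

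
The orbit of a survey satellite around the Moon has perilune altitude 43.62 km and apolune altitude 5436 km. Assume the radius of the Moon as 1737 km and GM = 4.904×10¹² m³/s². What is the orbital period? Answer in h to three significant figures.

T ≈ 7.47 h

r_p = 1737 + 43.62 = 1780.6 km = 1.7806×10⁶ m.
r_a = 1737 + 5436 = 7173.0 km = 7.1730×10⁶ m.
Semi-major axis a = (r_p + r_a)/2 = (1780.6 + 7173.0)/2 = 4476.8 km = 4.477×10⁶ m.
By Kepler's third law T = 2π√(a³/μ) = 2π × 4.277×10³ = 2.688×10⁴ s.
= 7.465 h.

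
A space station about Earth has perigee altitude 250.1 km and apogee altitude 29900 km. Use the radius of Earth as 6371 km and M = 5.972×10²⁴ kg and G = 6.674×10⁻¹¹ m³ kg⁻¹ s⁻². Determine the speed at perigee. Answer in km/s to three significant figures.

μ = GM = 6.674×10⁻¹¹ × 5.972×10²⁴ = 3.986×10¹⁴ m³/s².
r_p = 6371 + 250.1 = 6621.1 km = 6.6211×10⁶ m.
r_a = 6371 + 29900 = 36271 km = 3.6271×10⁷ m.
Semi-major axis a = (r_p + r_a)/2 = 21446 km = 2.145×10⁷ m.
Vis-viva: v² = μ(2/r − 1/a) = 3.986×10¹⁴ × (3.021×10⁻⁷ − 4.663×10⁻⁸) = 1.018×10⁸ m²/s².
v = 10090 m/s = 10.09 km/s.

v ≈ 10.1 km/s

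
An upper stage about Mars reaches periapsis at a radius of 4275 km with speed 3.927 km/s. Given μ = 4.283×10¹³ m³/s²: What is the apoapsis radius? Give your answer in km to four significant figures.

r_p = 4.275×10⁶ m.
Specific energy ε = v²/2 − μ/r = -2.308×10⁶ J/kg, so a = −μ/(2ε) = 9.278×10⁶ m.
The apsides satisfy r_p + r_a = 2a, so the apoapsis radius is 2a − r_p = 1.428×10⁷ m = 14282 km.

apoapsis radius ≈ 14280 km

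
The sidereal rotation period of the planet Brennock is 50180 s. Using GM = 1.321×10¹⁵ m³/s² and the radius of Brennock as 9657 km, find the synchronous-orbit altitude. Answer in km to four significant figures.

h_sync ≈ 34180 km

A synchronous orbit has period T, so by Kepler's third law a = (μT²/4π²)^(1/3).
μT²/4π² = 1.321×10¹⁵ × (5.018×10⁴)² / 39.48 = 8.426×10²² m³.
a = 4.384×10⁷ m = 43840 km.
Altitude h = a − R = 43840 − 9657 = 34183 km.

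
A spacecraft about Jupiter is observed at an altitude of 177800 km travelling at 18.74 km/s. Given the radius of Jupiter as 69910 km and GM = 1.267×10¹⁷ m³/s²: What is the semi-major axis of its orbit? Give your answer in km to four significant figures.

a ≈ 1.886×10⁵ km

r = 69910 + 177800 = 2.4771×10⁵ km = 2.477×10⁸ m.
Vis-viva rearranged: 1/a = 2/r − v²/μ = 8.074×10⁻⁹ − 2.772×10⁻⁹ = 5.302×10⁻⁹ m⁻¹.
a = 1.886×10⁸ m = 1.8860×10⁵ km.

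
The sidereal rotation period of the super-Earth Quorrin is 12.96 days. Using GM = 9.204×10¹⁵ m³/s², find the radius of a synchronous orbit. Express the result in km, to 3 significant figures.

T = 12.96 days = 1.120×10⁶ s.
A synchronous orbit has period T, so by Kepler's third law a = (μT²/4π²)^(1/3).
μT²/4π² = 9.204×10¹⁵ × (1.120×10⁶)² / 39.48 = 2.923×10²⁶ m³.
a = 6.637×10⁸ m = 6.6367×10⁵ km.

r_sync ≈ 6.64×10⁵ km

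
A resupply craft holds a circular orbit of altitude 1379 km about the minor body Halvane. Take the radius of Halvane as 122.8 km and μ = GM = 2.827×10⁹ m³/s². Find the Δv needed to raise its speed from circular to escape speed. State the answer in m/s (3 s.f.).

Δv ≈ 18.0 m/s

r = 122.8 + 1379 = 1501.8 km = 1.5018×10⁶ m.
Circular speed v_c = √(μ/r) = 43.39 m/s.
Escape speed v_esc = √(2μ/r) = √2 × v_c = 61.36 m/s.
Δv = v_esc − v_c = 17.97 m/s.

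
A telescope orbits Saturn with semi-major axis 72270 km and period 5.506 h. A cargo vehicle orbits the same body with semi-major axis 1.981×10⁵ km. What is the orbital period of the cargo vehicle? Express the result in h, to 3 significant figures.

T₂ ≈ 25.0 h

Kepler's third law: T² ∝ a³, so T₂ = T₁ (a₂/a₁)^(3/2).
a₂/a₁ = 2.741, (a₂/a₁)^(3/2) = 4.538.
T₂ = 5.506 × 4.538 = 24.99 h.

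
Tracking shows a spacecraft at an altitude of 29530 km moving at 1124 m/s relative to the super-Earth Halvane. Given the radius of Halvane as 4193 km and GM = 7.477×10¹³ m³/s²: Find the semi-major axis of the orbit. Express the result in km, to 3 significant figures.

r = 4193 + 29530 = 33723 km = 3.372×10⁷ m.
Vis-viva rearranged: 1/a = 2/r − v²/μ = 5.931×10⁻⁸ − 1.690×10⁻⁸ = 4.241×10⁻⁸ m⁻¹.
a = 2.358×10⁷ m = 23579 km.

a ≈ 23600 km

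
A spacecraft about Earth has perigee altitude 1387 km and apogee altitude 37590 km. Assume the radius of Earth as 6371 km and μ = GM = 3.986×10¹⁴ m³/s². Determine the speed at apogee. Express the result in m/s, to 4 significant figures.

v ≈ 1649 m/s

r_p = 6371 + 1387 = 7758.0 km = 7.7580×10⁶ m.
r_a = 6371 + 37590 = 43961 km = 4.3961×10⁷ m.
Semi-major axis a = (r_p + r_a)/2 = 25860 km = 2.586×10⁷ m.
Vis-viva: v² = μ(2/r − 1/a) = 3.986×10¹⁴ × (4.549×10⁻⁸ − 3.867×10⁻⁸) = 2.720×10⁶ m²/s².
v = 1649 m/s.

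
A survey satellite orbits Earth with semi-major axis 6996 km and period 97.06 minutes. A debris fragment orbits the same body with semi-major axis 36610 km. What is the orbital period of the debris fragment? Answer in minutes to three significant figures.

Kepler's third law: T² ∝ a³, so T₂ = T₁ (a₂/a₁)^(3/2).
a₂/a₁ = 5.233, (a₂/a₁)^(3/2) = 11.97.
T₂ = 97.06 × 11.97 = 1162 minutes.

T₂ ≈ 1160 minutes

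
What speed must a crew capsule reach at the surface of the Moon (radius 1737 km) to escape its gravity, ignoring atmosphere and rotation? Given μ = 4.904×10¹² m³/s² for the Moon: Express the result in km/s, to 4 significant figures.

r = R = 1.737×10⁶ m.
Escape speed v_esc = √(2μ/r) = √(2 × 4.904×10¹² / 1.737×10⁶) = √(5.647×10⁶) = 2376 m/s.
= 2.376 km/s.

v_esc ≈ 2.376 km/s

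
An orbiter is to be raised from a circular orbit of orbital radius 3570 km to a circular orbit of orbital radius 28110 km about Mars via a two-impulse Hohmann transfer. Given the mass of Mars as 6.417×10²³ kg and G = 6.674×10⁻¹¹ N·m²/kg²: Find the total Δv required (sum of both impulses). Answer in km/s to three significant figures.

μ = GM = 6.674×10⁻¹¹ × 6.417×10²³ = 4.283×10¹³ m³/s².
r₁ = 3570 km = 3.570×10⁶ m.
r₂ = 28110 km = 2.811×10⁷ m.
Transfer ellipse a_t = (r₁ + r₂)/2 = 1.584×10⁷ m.
At r₁: circular v_c1 = √(μ/r₁) = 3464 m/s; transfer-periapsis v_p = √[μ(2/r₁ − 1/a_t)] = 4614 m/s.
Δv₁ = v_p − v_c1 = 1150 m/s.
At r₂: circular v_c2 = √(μ/r₂) = 1234 m/s; transfer-apoapsis v_a = √[μ(2/r₂ − 1/a_t)] = 586.0 m/s.
Δv₂ = v_c2 − v_a = 648.3 m/s.
Total Δv = Δv₁ + Δv₂ = 1799 m/s = 1.799 km/s.

Δv_total ≈ 1.80 km/s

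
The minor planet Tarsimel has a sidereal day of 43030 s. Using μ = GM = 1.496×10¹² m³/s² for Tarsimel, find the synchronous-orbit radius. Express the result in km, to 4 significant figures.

r_sync ≈ 4125 km

A synchronous orbit has period T, so by Kepler's third law a = (μT²/4π²)^(1/3).
μT²/4π² = 1.496×10¹² × (4.303×10⁴)² / 39.48 = 7.016×10¹⁹ m³.
a = 4.125×10⁶ m = 4124.5 km.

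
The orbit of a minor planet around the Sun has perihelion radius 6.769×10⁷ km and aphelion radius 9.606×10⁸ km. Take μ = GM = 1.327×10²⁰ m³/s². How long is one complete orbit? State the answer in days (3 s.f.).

Semi-major axis a = (r_p + r_a)/2 = (6.7690×10⁷ + 9.6060×10⁸)/2 = 5.1414×10⁸ km = 5.141×10¹¹ m.
By Kepler's third law T = 2π√(a³/μ) = 2π × 3.200×10⁷ = 2.011×10⁸ s.
= 2327 days.

T ≈ 2330 days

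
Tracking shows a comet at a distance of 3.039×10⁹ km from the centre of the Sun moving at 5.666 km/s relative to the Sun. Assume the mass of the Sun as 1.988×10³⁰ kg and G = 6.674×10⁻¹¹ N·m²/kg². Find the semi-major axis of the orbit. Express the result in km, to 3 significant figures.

μ = GM = 6.674×10⁻¹¹ × 1.988×10³⁰ = 1.327×10²⁰ m³/s².
r = 3.039×10¹² m.
Vis-viva rearranged: 1/a = 2/r − v²/μ = 6.581×10⁻¹³ − 2.420×10⁻¹³ = 4.161×10⁻¹³ m⁻¹.
a = 2.403×10¹² m = 2.4030×10⁹ km.

a ≈ 2.40×10⁹ km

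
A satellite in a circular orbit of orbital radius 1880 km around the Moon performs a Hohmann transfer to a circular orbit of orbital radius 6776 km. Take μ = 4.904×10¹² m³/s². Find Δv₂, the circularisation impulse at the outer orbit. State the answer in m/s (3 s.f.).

Δv ≈ 290 m/s

r₁ = 1880 km = 1.880×10⁶ m.
r₂ = 6776 km = 6.776×10⁶ m.
Transfer ellipse a_t = (r₁ + r₂)/2 = 4.328×10⁶ m.
At r₁: circular v_c1 = √(μ/r₁) = 1615 m/s; transfer-perilune v_p = √[μ(2/r₁ − 1/a_t)] = 2021 m/s.
At r₂: circular v_c2 = √(μ/r₂) = 850.7 m/s; transfer-apolune v_a = √[μ(2/r₂ − 1/a_t)] = 560.7 m/s.
Δv₂ = v_c2 − v_a = 290.0 m/s.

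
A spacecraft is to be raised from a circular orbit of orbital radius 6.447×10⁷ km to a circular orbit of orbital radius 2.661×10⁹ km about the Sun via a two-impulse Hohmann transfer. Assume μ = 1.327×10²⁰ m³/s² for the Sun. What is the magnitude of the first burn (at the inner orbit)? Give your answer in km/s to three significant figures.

Δv ≈ 18.0 km/s

r₁ = 6.447×10⁷ km = 6.447×10¹⁰ m.
r₂ = 2.661×10⁹ km = 2.661×10¹² m.
Transfer ellipse a_t = (r₁ + r₂)/2 = 1.363×10¹² m.
At r₁: circular v_c1 = √(μ/r₁) = 45370 m/s; transfer-perihelion v_p = √[μ(2/r₁ − 1/a_t)] = 63400 m/s.
Δv₁ = v_p − v_c1 = 18030 m/s.
= 18.03 km/s.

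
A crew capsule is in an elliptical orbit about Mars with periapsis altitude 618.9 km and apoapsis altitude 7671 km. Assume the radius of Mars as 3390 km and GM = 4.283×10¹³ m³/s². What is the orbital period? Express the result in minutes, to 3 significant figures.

T ≈ 331 minutes

r_p = 3390 + 618.9 = 4008.9 km = 4.0089×10⁶ m.
r_a = 3390 + 7671 = 11061 km = 1.1061×10⁷ m.
Semi-major axis a = (r_p + r_a)/2 = (4008.9 + 11061)/2 = 7534.9 km = 7.535×10⁶ m.
By Kepler's third law T = 2π√(a³/μ) = 2π × 3.160×10³ = 1.986×10⁴ s.
= 331.0 minutes.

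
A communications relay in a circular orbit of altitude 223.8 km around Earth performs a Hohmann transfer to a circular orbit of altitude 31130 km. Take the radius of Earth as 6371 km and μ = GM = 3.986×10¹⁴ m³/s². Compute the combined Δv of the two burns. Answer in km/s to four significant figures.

Δv_total ≈ 3.842 km/s

r₁ = 6371 + 223.8 = 6594.8 km = 6.5948×10⁶ m.
r₂ = 6371 + 31130 = 37501 km = 3.7501×10⁷ m.
Transfer ellipse a_t = (r₁ + r₂)/2 = 2.205×10⁷ m.
At r₁: circular v_c1 = √(μ/r₁) = 7774 m/s; transfer-perigee v_p = √[μ(2/r₁ − 1/a_t)] = 10140 m/s.
Δv₁ = v_p − v_c1 = 2365 m/s.
At r₂: circular v_c2 = √(μ/r₂) = 3260 m/s; transfer-apogee v_a = √[μ(2/r₂ − 1/a_t)] = 1783 m/s.
Δv₂ = v_c2 − v_a = 1477 m/s.
Total Δv = Δv₁ + Δv₂ = 3842 m/s = 3.842 km/s.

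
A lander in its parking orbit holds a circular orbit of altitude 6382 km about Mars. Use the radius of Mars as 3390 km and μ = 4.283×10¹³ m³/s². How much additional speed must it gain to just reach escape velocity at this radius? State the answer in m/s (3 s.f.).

r = 3390 + 6382 = 9772.0 km = 9.7720×10⁶ m.
Circular speed v_c = √(μ/r) = 2094 m/s.
Escape speed v_esc = √(2μ/r) = √2 × v_c = 2961 m/s.
Δv = v_esc − v_c = 867.2 m/s.

Δv ≈ 867 m/s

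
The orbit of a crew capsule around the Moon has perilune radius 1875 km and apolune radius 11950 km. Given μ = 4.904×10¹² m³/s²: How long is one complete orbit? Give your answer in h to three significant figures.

T ≈ 14.3 h

Semi-major axis a = (r_p + r_a)/2 = (1875.0 + 11950)/2 = 6912.5 km = 6.912×10⁶ m.
By Kepler's third law T = 2π√(a³/μ) = 2π × 8.207×10³ = 5.157×10⁴ s.
= 14.32 h.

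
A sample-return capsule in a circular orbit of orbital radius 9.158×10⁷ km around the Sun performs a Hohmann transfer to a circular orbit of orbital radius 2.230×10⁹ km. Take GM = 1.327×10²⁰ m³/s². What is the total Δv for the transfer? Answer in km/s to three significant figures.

Δv_total ≈ 20.2 km/s

r₁ = 9.158×10⁷ km = 9.158×10¹⁰ m.
r₂ = 2.230×10⁹ km = 2.230×10¹² m.
Transfer ellipse a_t = (r₁ + r₂)/2 = 1.161×10¹² m.
At r₁: circular v_c1 = √(μ/r₁) = 38070 m/s; transfer-perihelion v_p = √[μ(2/r₁ − 1/a_t)] = 52760 m/s.
Δv₁ = v_p − v_c1 = 14690 m/s.
At r₂: circular v_c2 = √(μ/r₂) = 7714 m/s; transfer-aphelion v_a = √[μ(2/r₂ − 1/a_t)] = 2167 m/s.
Δv₂ = v_c2 − v_a = 5547 m/s.
Total Δv = Δv₁ + Δv₂ = 20240 m/s = 20.24 km/s.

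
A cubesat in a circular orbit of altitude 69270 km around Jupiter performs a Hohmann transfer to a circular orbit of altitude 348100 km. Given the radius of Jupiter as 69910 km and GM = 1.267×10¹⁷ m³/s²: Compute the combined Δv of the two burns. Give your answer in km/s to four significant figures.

Δv_total ≈ 11.89 km/s

r₁ = 69910 + 69270 = 139180 km = 1.3918×10⁸ m.
r₂ = 69910 + 348100 = 418010 km = 4.1801×10⁸ m.
Transfer ellipse a_t = (r₁ + r₂)/2 = 2.786×10⁸ m.
At r₁: circular v_c1 = √(μ/r₁) = 30170 m/s; transfer-perijove v_p = √[μ(2/r₁ − 1/a_t)] = 36960 m/s.
Δv₁ = v_p − v_c1 = 6786 m/s.
At r₂: circular v_c2 = √(μ/r₂) = 17410 m/s; transfer-apojove v_a = √[μ(2/r₂ − 1/a_t)] = 12310 m/s.
Δv₂ = v_c2 − v_a = 5104 m/s.
Total Δv = Δv₁ + Δv₂ = 11890 m/s = 11.89 km/s.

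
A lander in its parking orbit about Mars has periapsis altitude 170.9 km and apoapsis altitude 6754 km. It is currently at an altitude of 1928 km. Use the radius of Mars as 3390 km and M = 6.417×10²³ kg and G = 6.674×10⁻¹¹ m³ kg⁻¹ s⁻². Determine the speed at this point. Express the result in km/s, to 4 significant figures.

μ = GM = 6.674×10⁻¹¹ × 6.417×10²³ = 4.283×10¹³ m³/s².
r_p = 3390 + 170.9 = 3560.9 km = 3.5609×10⁶ m.
r_a = 3390 + 6754 = 10144 km = 1.0144×10⁷ m.
r = 3390 + 1928 = 5318.0 km = 5.318×10⁶ m.
Semi-major axis a = (r_p + r_a)/2 = 6852.4 km = 6.852×10⁶ m.
Vis-viva: v² = μ(2/r − 1/a) = 4.283×10¹³ × (3.761×10⁻⁷ − 1.459×10⁻⁷) = 9.857×10⁶ m²/s².
v = 3140 m/s = 3.140 km/s.

v ≈ 3.140 km/s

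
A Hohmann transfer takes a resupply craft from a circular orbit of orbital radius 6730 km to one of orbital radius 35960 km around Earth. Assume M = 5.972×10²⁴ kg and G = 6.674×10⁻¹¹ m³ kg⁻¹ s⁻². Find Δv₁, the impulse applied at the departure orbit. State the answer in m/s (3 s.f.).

μ = GM = 6.674×10⁻¹¹ × 5.972×10²⁴ = 3.986×10¹⁴ m³/s².
r₁ = 6730 km = 6.730×10⁶ m.
r₂ = 35960 km = 3.596×10⁷ m.
Transfer ellipse a_t = (r₁ + r₂)/2 = 2.134×10⁷ m.
At r₁: circular v_c1 = √(μ/r₁) = 7696 m/s; transfer-perigee v_p = √[μ(2/r₁ − 1/a_t)] = 9989 m/s.
Δv₁ = v_p − v_c1 = 2293 m/s.

Δv ≈ 2290 m/s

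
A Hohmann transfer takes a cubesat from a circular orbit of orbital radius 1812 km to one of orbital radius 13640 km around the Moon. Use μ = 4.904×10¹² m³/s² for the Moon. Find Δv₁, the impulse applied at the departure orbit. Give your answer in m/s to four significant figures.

Δv ≈ 540.8 m/s

r₁ = 1812 km = 1.812×10⁶ m.
r₂ = 13640 km = 1.364×10⁷ m.
Transfer ellipse a_t = (r₁ + r₂)/2 = 7.726×10⁶ m.
At r₁: circular v_c1 = √(μ/r₁) = 1645 m/s; transfer-perilune v_p = √[μ(2/r₁ − 1/a_t)] = 2186 m/s.
Δv₁ = v_p − v_c1 = 540.8 m/s.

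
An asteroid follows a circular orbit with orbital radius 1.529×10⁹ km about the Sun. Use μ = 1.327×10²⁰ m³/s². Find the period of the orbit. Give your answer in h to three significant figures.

r = 1.529×10⁹ km = 1.529×10¹² m.
Kepler's third law: T = 2π√(r³/μ) = 2π√((1.529×10¹²)³ / 1.327×10²⁰).
r³/μ = 2.694×10¹⁶ s², so T = 2π × 1.641×10⁸ = 1.031×10⁹ s.
Converting: 1.031×10⁹ s ÷ 3600 = 2.865×10⁵ h.

T ≈ 286000 h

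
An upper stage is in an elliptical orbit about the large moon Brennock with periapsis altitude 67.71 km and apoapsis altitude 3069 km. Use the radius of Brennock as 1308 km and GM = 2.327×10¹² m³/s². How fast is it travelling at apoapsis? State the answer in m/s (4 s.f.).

r_p = 1308 + 67.71 = 1375.7 km = 1.3757×10⁶ m.
r_a = 1308 + 3069 = 4377.0 km = 4.3770×10⁶ m.
Semi-major axis a = (r_p + r_a)/2 = 2876.4 km = 2.876×10⁶ m.
Vis-viva: v² = μ(2/r − 1/a) = 2.327×10¹² × (4.569×10⁻⁷ − 3.477×10⁻⁷) = 2.543×10⁵ m²/s².
v = 504.3 m/s.

v ≈ 504.3 m/s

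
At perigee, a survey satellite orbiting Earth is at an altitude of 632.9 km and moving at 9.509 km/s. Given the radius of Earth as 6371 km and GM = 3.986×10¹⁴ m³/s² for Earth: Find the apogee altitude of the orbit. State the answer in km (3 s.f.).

apogee altitude ≈ 20700 km

r_p = 6371 + 632.9 = 7003.9 km = 7.004×10⁶ m.
Specific energy ε = v²/2 − μ/r = -1.170×10⁷ J/kg, so a = −μ/(2ε) = 1.703×10⁷ m.
The apsides satisfy r_p + r_a = 2a, so the apogee radius is 2a − r_p = 2.706×10⁷ m = 27063 km.
Apogee altitude = 27063 − 6371 = 20692 km.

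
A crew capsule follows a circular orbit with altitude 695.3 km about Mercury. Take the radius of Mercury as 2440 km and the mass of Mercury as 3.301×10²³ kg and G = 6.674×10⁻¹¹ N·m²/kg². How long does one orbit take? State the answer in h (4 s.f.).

T ≈ 2.064 h

μ = GM = 6.674×10⁻¹¹ × 3.301×10²³ = 2.203×10¹³ m³/s².
r = 2440 + 695.3 = 3135.3 km = 3.1353×10⁶ m.
Kepler's third law: T = 2π√(r³/μ) = 2π√((3.135×10⁶)³ / 2.203×10¹³).
r³/μ = 1.399×10⁶ s², so T = 2π × 1.183×10³ = 7.432×10³ s.
Converting: 7.432×10³ s ÷ 3600 = 2.064 h.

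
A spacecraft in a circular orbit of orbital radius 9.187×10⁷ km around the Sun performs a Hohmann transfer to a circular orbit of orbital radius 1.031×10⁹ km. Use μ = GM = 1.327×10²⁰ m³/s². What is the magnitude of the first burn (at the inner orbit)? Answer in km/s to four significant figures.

r₁ = 9.187×10⁷ km = 9.187×10¹⁰ m.
r₂ = 1.031×10⁹ km = 1.031×10¹² m.
Transfer ellipse a_t = (r₁ + r₂)/2 = 5.614×10¹¹ m.
At r₁: circular v_c1 = √(μ/r₁) = 38010 m/s; transfer-perihelion v_p = √[μ(2/r₁ − 1/a_t)] = 51500 m/s.
Δv₁ = v_p − v_c1 = 13500 m/s.
= 13.50 km/s.

Δv ≈ 13.50 km/s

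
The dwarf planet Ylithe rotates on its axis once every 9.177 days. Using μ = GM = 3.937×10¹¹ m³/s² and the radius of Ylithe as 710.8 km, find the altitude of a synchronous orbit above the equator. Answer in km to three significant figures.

T = 9.177 days = 7.929×10⁵ s.
A synchronous orbit has period T, so by Kepler's third law a = (μT²/4π²)^(1/3).
μT²/4π² = 3.937×10¹¹ × (7.929×10⁵)² / 39.48 = 6.270×10²¹ m³.
a = 1.844×10⁷ m = 18439 km.
Altitude h = a − R = 18439 − 710.8 = 17729 km.

h_sync ≈ 17700 km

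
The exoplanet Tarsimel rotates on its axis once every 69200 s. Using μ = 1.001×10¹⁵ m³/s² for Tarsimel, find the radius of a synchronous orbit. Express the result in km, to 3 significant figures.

r_sync ≈ 49500 km

A synchronous orbit has period T, so by Kepler's third law a = (μT²/4π²)^(1/3).
μT²/4π² = 1.001×10¹⁵ × (6.920×10⁴)² / 39.48 = 1.214×10²³ m³.
a = 4.952×10⁷ m = 49518 km.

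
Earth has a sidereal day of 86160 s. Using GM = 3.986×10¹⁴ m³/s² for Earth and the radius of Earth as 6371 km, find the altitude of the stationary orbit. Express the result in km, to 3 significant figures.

A synchronous orbit has period T, so by Kepler's third law a = (μT²/4π²)^(1/3).
μT²/4π² = 3.986×10¹⁴ × (8.616×10⁴)² / 39.48 = 7.495×10²² m³.
a = 4.216×10⁷ m = 42163 km.
Altitude h = a − R = 42163 − 6371 = 35792 km.

h_sync ≈ 35800 km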